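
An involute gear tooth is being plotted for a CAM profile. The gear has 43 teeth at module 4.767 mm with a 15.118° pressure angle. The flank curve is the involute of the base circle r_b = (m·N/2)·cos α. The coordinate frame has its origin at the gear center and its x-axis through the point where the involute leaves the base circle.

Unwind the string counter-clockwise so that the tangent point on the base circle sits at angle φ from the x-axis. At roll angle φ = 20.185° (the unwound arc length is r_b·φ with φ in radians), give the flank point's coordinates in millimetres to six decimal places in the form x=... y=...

x=104.894187 y=1.424243

pitch radius r_p = m·N/2 = 4.767·43/2 = 102.490500
base radius r_b = r_p·cos α = 102.490500·cos 15.118° = 98.943380
roll angle φ = 20.185° = 0.35229471 rad
x = r_b·(cos φ + φ·sin φ) = 98.943380·(0.93858339 + 0.35229471·0.34505249) = 104.894187
y = r_b·(sin φ − φ·cos φ) = 98.943380·(0.34505249 − 0.35229471·0.93858339) = 1.424243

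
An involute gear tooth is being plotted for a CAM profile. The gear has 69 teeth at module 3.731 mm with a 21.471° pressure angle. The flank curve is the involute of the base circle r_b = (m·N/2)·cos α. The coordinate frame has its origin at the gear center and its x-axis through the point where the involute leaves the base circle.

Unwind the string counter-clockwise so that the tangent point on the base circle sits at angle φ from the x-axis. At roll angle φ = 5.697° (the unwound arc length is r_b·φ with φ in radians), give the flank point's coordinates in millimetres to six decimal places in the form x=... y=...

pitch radius r_p = m·N/2 = 3.731·69/2 = 128.719500
base radius r_b = r_p·cos α = 128.719500·cos 21.471° = 119.786747
roll angle φ = 5.697° = 0.09943141 rad
x = r_b·(cos φ + φ·sin φ) = 119.786747·(0.99506077 + 0.09943141·0.09926765) = 120.377426
y = r_b·(sin φ − φ·cos φ) = 119.786747·(0.09926765 − 0.09943141·0.99506077) = 0.039213

x=120.377426 y=0.039213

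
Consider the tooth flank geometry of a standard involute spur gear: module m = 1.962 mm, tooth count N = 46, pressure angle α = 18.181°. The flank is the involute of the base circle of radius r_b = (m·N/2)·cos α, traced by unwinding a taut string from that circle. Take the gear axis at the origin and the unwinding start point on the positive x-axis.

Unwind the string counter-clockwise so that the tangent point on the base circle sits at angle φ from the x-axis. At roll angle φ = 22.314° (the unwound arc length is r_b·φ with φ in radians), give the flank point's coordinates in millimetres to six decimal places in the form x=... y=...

pitch radius r_p = m·N/2 = 1.962·46/2 = 45.126000
base radius r_b = r_p·cos α = 45.126000·cos 18.181° = 42.873110
roll angle φ = 22.314° = 0.38945277 rad
x = r_b·(cos φ + φ·sin φ) = 42.873110·(0.92511697 + 0.38945277·0.37968222) = 46.002216
y = r_b·(sin φ − φ·cos φ) = 42.873110·(0.37968222 − 0.38945277·0.92511697) = 0.831432

x=46.002216 y=0.831432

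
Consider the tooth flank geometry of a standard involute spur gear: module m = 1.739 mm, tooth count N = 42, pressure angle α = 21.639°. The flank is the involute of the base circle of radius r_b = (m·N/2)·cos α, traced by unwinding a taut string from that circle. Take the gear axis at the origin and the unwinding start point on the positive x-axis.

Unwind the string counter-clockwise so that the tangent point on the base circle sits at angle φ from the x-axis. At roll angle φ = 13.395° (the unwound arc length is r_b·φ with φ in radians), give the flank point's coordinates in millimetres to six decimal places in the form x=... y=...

pitch radius r_p = m·N/2 = 1.739·42/2 = 36.519000
base radius r_b = r_p·cos α = 36.519000·cos 21.639° = 33.945349
roll angle φ = 13.395° = 0.23378685 rad
x = r_b·(cos φ + φ·sin φ) = 33.945349·(0.97279610 + 0.23378685·0.23166301) = 34.860375
y = r_b·(sin φ − φ·cos φ) = 33.945349·(0.23166301 − 0.23378685·0.97279610) = 0.143795

x=34.860375 y=0.143795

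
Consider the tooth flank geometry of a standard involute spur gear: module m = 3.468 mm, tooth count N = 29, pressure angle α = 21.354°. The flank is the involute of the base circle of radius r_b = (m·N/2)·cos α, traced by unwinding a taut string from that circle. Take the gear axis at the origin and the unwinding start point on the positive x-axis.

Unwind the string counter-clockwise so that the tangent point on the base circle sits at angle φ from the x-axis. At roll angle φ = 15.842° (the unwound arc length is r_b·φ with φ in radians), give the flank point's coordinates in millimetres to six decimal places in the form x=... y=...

x=48.589929 y=0.327474

pitch radius r_p = m·N/2 = 3.468·29/2 = 50.286000
base radius r_b = r_p·cos α = 50.286000·cos 21.354° = 46.833789
roll angle φ = 15.842° = 0.27649506 rad
x = r_b·(cos φ + φ·sin φ) = 46.833789·(0.96201814 + 0.27649506·0.27298552) = 48.589929
y = r_b·(sin φ − φ·cos φ) = 46.833789·(0.27298552 − 0.27649506·0.96201814) = 0.327474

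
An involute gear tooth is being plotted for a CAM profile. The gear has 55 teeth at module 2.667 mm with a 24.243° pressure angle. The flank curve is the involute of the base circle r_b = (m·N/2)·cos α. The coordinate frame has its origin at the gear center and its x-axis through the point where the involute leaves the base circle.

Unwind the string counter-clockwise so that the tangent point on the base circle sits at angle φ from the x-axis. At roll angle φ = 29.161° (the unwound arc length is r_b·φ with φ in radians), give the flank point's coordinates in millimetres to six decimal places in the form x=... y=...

x=74.983153 y=2.863436

pitch radius r_p = m·N/2 = 2.667·55/2 = 73.342500
base radius r_b = r_p·cos α = 73.342500·cos 24.243° = 66.874587
roll angle φ = 29.161° = 0.50895546 rad
x = r_b·(cos φ + φ·sin φ) = 66.874587·(0.87325395 + 0.50895546·0.48726537) = 74.983153
y = r_b·(sin φ − φ·cos φ) = 66.874587·(0.48726537 − 0.50895546·0.87325395) = 2.863436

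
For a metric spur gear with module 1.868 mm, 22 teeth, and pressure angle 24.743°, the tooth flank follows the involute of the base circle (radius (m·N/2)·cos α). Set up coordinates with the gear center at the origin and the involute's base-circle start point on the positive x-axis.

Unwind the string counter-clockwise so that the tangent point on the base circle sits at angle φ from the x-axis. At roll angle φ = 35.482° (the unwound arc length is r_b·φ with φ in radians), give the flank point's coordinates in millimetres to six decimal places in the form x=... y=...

pitch radius r_p = m·N/2 = 1.868·22/2 = 20.548000
base radius r_b = r_p·cos α = 20.548000·cos 24.743° = 18.661577
roll angle φ = 35.482° = 0.61927773 rad
x = r_b·(cos φ + φ·sin φ) = 18.661577·(0.81429791 + 0.61927773·0.58044717) = 21.904136
y = r_b·(sin φ − φ·cos φ) = 18.661577·(0.58044717 − 0.61927773·0.81429791) = 1.421464

x=21.904136 y=1.421464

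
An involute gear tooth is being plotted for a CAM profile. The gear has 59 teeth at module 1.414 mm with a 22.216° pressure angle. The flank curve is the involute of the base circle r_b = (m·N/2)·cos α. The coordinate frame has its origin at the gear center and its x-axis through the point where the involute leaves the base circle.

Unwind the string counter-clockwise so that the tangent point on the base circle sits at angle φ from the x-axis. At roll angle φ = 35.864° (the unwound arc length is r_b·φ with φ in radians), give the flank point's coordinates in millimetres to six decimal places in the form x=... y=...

pitch radius r_p = m·N/2 = 1.414·59/2 = 41.713000
base radius r_b = r_p·cos α = 41.713000·cos 22.216° = 38.616437
roll angle φ = 35.864° = 0.62594488 rad
x = r_b·(cos φ + φ·sin φ) = 38.616437·(0.81040991 + 0.62594488·0.58586328) = 45.456490
y = r_b·(sin φ − φ·cos φ) = 38.616437·(0.58586328 − 0.62594488·0.81040991) = 3.034918

x=45.456490 y=3.034918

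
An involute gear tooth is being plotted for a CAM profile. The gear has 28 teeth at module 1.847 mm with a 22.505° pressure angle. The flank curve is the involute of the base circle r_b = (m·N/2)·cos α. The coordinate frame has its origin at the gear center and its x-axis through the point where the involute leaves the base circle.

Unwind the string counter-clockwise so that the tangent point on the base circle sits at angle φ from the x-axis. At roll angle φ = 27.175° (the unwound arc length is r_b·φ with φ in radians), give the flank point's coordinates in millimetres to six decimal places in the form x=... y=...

x=26.426524 y=0.830640

pitch radius r_p = m·N/2 = 1.847·28/2 = 25.858000
base radius r_b = r_p·cos α = 25.858000·cos 22.505° = 23.888813
roll angle φ = 27.175° = 0.47429322 rad
x = r_b·(cos φ + φ·sin φ) = 23.888813·(0.88961574 + 0.47429322·0.45670980) = 26.426524
y = r_b·(sin φ − φ·cos φ) = 23.888813·(0.45670980 − 0.47429322·0.88961574) = 0.830640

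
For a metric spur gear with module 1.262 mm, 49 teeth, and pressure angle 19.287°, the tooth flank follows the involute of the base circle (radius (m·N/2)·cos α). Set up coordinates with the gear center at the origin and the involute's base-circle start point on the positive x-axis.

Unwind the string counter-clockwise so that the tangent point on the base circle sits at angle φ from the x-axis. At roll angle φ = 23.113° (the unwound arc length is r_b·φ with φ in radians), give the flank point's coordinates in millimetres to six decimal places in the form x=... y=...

x=31.462498 y=0.628256

pitch radius r_p = m·N/2 = 1.262·49/2 = 30.919000
base radius r_b = r_p·cos α = 30.919000·cos 19.287° = 29.183700
roll angle φ = 23.113° = 0.40339795 rad
x = r_b·(cos φ + φ·sin φ) = 29.183700·(0.91973246 + 0.40339795·0.39254581) = 31.462498
y = r_b·(sin φ − φ·cos φ) = 29.183700·(0.39254581 − 0.40339795·0.91973246) = 0.628256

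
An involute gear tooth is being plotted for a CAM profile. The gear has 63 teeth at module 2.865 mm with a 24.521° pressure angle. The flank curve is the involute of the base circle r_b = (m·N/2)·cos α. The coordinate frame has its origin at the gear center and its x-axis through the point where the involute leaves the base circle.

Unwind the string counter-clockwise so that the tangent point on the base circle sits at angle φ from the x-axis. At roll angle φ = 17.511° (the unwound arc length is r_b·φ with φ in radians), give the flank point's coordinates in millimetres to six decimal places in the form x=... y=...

x=85.853631 y=0.774047

pitch radius r_p = m·N/2 = 2.865·63/2 = 90.247500
base radius r_b = r_p·cos α = 90.247500·cos 24.521° = 82.108007
roll angle φ = 17.511° = 0.30562461 rad
x = r_b·(cos φ + φ·sin φ) = 82.108007·(0.95365920 + 0.30562461·0.30088889) = 85.853631
y = r_b·(sin φ − φ·cos φ) = 82.108007·(0.30088889 − 0.30562461·0.95365920) = 0.774047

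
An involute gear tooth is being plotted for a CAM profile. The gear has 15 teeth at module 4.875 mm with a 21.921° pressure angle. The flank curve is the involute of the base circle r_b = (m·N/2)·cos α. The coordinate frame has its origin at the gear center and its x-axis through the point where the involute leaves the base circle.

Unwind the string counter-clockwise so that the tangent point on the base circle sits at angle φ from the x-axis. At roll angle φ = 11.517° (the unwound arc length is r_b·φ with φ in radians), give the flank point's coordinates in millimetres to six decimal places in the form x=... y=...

x=34.597352 y=0.091457

pitch radius r_p = m·N/2 = 4.875·15/2 = 36.562500
base radius r_b = r_p·cos α = 36.562500·cos 21.921° = 33.919012
roll angle φ = 11.517° = 0.20100957 rad
x = r_b·(cos φ + φ·sin φ) = 33.919012·(0.97986551 + 0.20100957·0.19965868) = 34.597352
y = r_b·(sin φ − φ·cos φ) = 33.919012·(0.19965868 − 0.20100957·0.97986551) = 0.091457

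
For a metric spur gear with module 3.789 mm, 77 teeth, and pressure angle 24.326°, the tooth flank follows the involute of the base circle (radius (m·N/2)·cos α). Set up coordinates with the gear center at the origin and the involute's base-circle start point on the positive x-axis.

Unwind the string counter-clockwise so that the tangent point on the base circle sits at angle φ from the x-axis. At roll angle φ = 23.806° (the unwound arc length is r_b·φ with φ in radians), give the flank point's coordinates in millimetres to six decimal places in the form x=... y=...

pitch radius r_p = m·N/2 = 3.789·77/2 = 145.876500
base radius r_b = r_p·cos α = 145.876500·cos 24.326° = 132.925066
roll angle φ = 23.806° = 0.41549308 rad
x = r_b·(cos φ + φ·sin φ) = 132.925066·(0.91491740 + 0.41549308·0.40364111) = 143.908330
y = r_b·(sin φ − φ·cos φ) = 132.925066·(0.40364111 − 0.41549308·0.91491740) = 3.123640

x=143.908330 y=3.123640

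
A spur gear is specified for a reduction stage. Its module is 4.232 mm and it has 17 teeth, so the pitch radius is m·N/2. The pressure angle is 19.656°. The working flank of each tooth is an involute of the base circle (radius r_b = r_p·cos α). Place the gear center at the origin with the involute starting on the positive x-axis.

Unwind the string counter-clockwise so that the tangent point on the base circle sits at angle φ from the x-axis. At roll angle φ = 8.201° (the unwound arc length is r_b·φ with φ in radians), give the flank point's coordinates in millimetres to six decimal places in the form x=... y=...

x=34.221121 y=0.033045

pitch radius r_p = m·N/2 = 4.232·17/2 = 35.972000
base radius r_b = r_p·cos α = 35.972000·cos 19.656° = 33.875881
roll angle φ = 8.201° = 0.14313445 rad
x = r_b·(cos φ + φ·sin φ) = 33.875881·(0.98977374 + 0.14313445·0.14264621) = 34.221121
y = r_b·(sin φ − φ·cos φ) = 33.875881·(0.14264621 − 0.14313445·0.98977374) = 0.033045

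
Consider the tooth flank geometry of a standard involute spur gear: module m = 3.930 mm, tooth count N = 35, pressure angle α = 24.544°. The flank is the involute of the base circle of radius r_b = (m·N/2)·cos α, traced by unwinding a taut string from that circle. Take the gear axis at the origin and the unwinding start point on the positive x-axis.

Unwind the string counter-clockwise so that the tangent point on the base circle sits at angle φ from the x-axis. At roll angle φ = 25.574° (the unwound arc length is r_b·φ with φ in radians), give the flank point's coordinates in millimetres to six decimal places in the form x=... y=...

x=68.485631 y=1.817737

pitch radius r_p = m·N/2 = 3.930·35/2 = 68.775000
base radius r_b = r_p·cos α = 68.775000·cos 24.544° = 62.560666
roll angle φ = 25.574° = 0.44635050 rad
x = r_b·(cos φ + φ·sin φ) = 62.560666·(0.90202851 + 0.44635050·0.43167647) = 68.485631
y = r_b·(sin φ − φ·cos φ) = 62.560666·(0.43167647 − 0.44635050·0.90202851) = 1.817737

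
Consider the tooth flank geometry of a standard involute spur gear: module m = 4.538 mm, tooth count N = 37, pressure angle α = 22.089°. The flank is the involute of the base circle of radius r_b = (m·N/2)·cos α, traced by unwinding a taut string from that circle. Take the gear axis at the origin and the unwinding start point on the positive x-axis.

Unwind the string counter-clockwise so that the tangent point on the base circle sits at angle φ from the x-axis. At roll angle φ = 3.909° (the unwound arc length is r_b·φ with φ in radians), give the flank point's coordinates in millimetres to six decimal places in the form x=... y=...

pitch radius r_p = m·N/2 = 4.538·37/2 = 83.953000
base radius r_b = r_p·cos α = 83.953000·cos 22.089° = 77.790921
roll angle φ = 3.909° = 0.06822492 rad
x = r_b·(cos φ + φ·sin φ) = 77.790921·(0.99767358 + 0.06822492·0.06817201) = 77.971754
y = r_b·(sin φ − φ·cos φ) = 77.790921·(0.06817201 − 0.06822492·0.99767358) = 0.008231

x=77.971754 y=0.008231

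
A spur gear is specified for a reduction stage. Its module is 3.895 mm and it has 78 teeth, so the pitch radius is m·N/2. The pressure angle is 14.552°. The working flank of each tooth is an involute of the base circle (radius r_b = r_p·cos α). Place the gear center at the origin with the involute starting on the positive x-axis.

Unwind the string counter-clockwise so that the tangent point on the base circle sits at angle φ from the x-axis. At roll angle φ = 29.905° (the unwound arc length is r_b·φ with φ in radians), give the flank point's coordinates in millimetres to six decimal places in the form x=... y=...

x=165.715785 y=6.780727

pitch radius r_p = m·N/2 = 3.895·78/2 = 151.905000
base radius r_b = r_p·cos α = 151.905000·cos 14.552° = 147.031888
roll angle φ = 29.905° = 0.52194071 rad
x = r_b·(cos φ + φ·sin φ) = 147.031888·(0.86685324 + 0.52194071·0.49856339) = 165.715785
y = r_b·(sin φ − φ·cos φ) = 147.031888·(0.49856339 − 0.52194071·0.86685324) = 6.780727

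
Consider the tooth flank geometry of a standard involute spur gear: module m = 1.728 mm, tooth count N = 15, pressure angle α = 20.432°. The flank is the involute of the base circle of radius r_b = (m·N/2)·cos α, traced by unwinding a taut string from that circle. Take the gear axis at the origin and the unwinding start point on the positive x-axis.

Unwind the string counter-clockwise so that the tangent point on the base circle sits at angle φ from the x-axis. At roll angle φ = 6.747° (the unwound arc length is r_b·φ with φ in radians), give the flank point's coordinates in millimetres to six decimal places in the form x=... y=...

pitch radius r_p = m·N/2 = 1.728·15/2 = 12.960000
base radius r_b = r_p·cos α = 12.960000·cos 20.432° = 12.144650
roll angle φ = 6.747° = 0.11775736 rad
x = r_b·(cos φ + φ·sin φ) = 12.144650·(0.99307461 + 0.11775736·0.11748540) = 12.228562
y = r_b·(sin φ − φ·cos φ) = 12.144650·(0.11748540 − 0.11775736·0.99307461) = 0.006601

x=12.228562 y=0.006601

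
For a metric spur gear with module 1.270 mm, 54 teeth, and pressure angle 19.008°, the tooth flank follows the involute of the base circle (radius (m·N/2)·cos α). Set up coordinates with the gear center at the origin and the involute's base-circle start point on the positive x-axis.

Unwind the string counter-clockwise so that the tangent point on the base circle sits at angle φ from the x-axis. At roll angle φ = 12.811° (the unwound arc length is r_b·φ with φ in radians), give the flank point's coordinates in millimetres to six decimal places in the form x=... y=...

x=33.220587 y=0.120200

pitch radius r_p = m·N/2 = 1.270·54/2 = 34.290000
base radius r_b = r_p·cos α = 34.290000·cos 19.008° = 32.420273
roll angle φ = 12.811° = 0.22359413 rad
x = r_b·(cos φ + φ·sin φ) = 32.420273·(0.97510680 + 0.22359413·0.22173571) = 33.220587
y = r_b·(sin φ − φ·cos φ) = 32.420273·(0.22173571 − 0.22359413·0.97510680) = 0.120200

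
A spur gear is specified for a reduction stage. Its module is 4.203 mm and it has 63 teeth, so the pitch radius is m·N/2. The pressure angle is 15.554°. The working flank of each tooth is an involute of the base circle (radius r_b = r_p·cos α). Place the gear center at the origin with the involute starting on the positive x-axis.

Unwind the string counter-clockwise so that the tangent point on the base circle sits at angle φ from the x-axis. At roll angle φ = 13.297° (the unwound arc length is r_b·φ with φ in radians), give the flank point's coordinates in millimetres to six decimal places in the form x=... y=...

x=130.934638 y=0.528564

pitch radius r_p = m·N/2 = 4.203·63/2 = 132.394500
base radius r_b = r_p·cos α = 132.394500·cos 15.554° = 127.545970
roll angle φ = 13.297° = 0.23207643 rad
x = r_b·(cos φ + φ·sin φ) = 127.545970·(0.97319092 + 0.23207643·0.22999878) = 130.934638
y = r_b·(sin φ − φ·cos φ) = 127.545970·(0.22999878 − 0.23207643·0.97319092) = 0.528564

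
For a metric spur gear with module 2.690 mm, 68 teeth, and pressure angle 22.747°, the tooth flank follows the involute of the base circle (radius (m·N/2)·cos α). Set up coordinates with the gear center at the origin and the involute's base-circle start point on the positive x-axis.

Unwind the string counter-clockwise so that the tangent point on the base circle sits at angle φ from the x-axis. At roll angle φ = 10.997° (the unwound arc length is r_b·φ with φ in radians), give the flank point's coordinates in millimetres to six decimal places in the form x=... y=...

pitch radius r_p = m·N/2 = 2.690·68/2 = 91.460000
base radius r_b = r_p·cos α = 91.460000·cos 22.747° = 84.346353
roll angle φ = 10.997° = 0.19193386 rad
x = r_b·(cos φ + φ·sin φ) = 84.346353·(0.98163717 + 0.19193386·0.19075760) = 85.885675
y = r_b·(sin φ − φ·cos φ) = 84.346353·(0.19075760 − 0.19193386·0.98163717) = 0.198061

x=85.885675 y=0.198061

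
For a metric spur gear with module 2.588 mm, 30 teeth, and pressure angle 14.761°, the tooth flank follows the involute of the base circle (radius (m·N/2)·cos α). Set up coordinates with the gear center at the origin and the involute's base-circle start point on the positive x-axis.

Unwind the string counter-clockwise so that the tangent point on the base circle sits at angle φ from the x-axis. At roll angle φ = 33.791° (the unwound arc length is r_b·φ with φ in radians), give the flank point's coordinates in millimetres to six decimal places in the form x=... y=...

pitch radius r_p = m·N/2 = 2.588·30/2 = 38.820000
base radius r_b = r_p·cos α = 38.820000·cos 14.761° = 37.538825
roll angle φ = 33.791° = 0.58976421 rad
x = r_b·(cos φ + φ·sin φ) = 37.538825·(0.83107184 + 0.58976421·0.55616508) = 43.510430
y = r_b·(sin φ − φ·cos φ) = 37.538825·(0.55616508 − 0.58976421·0.83107184) = 2.478638

x=43.510430 y=2.478638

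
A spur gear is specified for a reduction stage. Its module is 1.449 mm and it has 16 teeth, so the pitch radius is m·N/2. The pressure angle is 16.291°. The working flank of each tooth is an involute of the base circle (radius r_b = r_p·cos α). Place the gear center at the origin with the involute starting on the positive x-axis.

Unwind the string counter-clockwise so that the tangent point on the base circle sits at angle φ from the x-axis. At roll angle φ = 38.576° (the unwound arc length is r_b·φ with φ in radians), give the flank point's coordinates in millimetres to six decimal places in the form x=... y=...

pitch radius r_p = m·N/2 = 1.449·16/2 = 11.592000
base radius r_b = r_p·cos α = 11.592000·cos 16.291° = 11.126574
roll angle φ = 38.576° = 0.67327821 rad
x = r_b·(cos φ + φ·sin φ) = 11.126574·(0.78178173 + 0.67327821·0.62355218) = 13.369756
y = r_b·(sin φ − φ·cos φ) = 11.126574·(0.62355218 − 0.67327821·0.78178173) = 1.081454

x=13.369756 y=1.081454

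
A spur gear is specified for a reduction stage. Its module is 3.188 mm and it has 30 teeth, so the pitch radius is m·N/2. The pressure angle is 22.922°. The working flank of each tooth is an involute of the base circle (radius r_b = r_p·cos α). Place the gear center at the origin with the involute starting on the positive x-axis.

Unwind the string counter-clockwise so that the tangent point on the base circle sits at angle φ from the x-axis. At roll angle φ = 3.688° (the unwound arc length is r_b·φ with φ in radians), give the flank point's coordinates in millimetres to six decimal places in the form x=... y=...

x=44.135085 y=0.003914

pitch radius r_p = m·N/2 = 3.188·30/2 = 47.820000
base radius r_b = r_p·cos α = 47.820000·cos 22.922° = 44.043938
roll angle φ = 3.688° = 0.06436774 rad
x = r_b·(cos φ + φ·sin φ) = 44.043938·(0.99792911 + 0.06436774·0.06432330) = 44.135085
y = r_b·(sin φ − φ·cos φ) = 44.043938·(0.06432330 − 0.06436774·0.99792911) = 0.003914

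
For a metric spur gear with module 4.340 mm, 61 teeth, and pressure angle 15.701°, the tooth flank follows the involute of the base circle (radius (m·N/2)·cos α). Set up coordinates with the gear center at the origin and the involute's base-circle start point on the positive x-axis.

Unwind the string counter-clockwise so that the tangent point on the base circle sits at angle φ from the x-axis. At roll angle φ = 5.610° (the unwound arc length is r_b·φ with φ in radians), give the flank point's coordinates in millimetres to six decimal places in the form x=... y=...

pitch radius r_p = m·N/2 = 4.340·61/2 = 132.370000
base radius r_b = r_p·cos α = 132.370000·cos 15.701° = 127.430881
roll angle φ = 5.610° = 0.09791297 rad
x = r_b·(cos φ + φ·sin φ) = 127.430881·(0.99521035 + 0.09791297·0.09775660) = 128.040255
y = r_b·(sin φ − φ·cos φ) = 127.430881·(0.09775660 − 0.09791297·0.99521035) = 0.039834

x=128.040255 y=0.039834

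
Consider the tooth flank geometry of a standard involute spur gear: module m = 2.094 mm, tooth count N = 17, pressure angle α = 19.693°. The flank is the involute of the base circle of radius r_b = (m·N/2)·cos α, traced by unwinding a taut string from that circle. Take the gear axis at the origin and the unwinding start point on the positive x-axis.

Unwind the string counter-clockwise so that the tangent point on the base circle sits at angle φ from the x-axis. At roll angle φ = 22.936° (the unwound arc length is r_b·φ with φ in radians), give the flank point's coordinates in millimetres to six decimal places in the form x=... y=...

pitch radius r_p = m·N/2 = 2.094·17/2 = 17.799000
base radius r_b = r_p·cos α = 17.799000·cos 19.693° = 16.757967
roll angle φ = 22.936° = 0.40030872 rad
x = r_b·(cos φ + φ·sin φ) = 16.757967·(0.92094073 + 0.40030872·0.38970267) = 18.047360
y = r_b·(sin φ − φ·cos φ) = 16.757967·(0.38970267 − 0.40030872·0.92094073) = 0.352622

x=18.047360 y=0.352622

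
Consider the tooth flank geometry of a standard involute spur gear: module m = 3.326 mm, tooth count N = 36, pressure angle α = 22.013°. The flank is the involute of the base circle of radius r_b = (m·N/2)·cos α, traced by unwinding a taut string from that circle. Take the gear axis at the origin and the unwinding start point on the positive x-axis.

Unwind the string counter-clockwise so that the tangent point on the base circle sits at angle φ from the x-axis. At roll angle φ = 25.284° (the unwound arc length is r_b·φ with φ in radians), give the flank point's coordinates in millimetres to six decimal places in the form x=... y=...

x=60.647555 y=1.559150

pitch radius r_p = m·N/2 = 3.326·36/2 = 59.868000
base radius r_b = r_p·cos α = 59.868000·cos 22.013° = 55.503553
roll angle φ = 25.284° = 0.44128905 rad
x = r_b·(cos φ + φ·sin φ) = 55.503553·(0.90420186 + 0.44128905·0.42710538) = 60.647555
y = r_b·(sin φ − φ·cos φ) = 55.503553·(0.42710538 − 0.44128905·0.90420186) = 1.559150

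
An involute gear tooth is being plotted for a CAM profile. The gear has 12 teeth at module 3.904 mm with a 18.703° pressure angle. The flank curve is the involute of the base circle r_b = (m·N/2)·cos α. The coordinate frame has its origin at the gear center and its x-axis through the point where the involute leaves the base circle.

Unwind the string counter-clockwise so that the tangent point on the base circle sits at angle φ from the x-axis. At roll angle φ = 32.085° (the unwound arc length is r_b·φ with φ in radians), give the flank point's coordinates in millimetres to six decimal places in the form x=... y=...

x=25.397841 y=1.258451

pitch radius r_p = m·N/2 = 3.904·12/2 = 23.424000
base radius r_b = r_p·cos α = 23.424000·cos 18.703° = 22.187060
roll angle φ = 32.085° = 0.55998889 rad
x = r_b·(cos φ + φ·sin φ) = 22.187060·(0.84726101 + 0.55998889·0.53117679) = 25.397841
y = r_b·(sin φ − φ·cos φ) = 22.187060·(0.53117679 − 0.55998889·0.84726101) = 1.258451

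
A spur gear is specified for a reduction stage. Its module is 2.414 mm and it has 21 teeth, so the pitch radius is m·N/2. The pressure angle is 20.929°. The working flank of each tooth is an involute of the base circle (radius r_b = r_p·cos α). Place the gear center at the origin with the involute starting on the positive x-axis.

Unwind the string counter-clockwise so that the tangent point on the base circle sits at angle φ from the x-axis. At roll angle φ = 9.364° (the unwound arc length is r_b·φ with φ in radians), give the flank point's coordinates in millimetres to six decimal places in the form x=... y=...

pitch radius r_p = m·N/2 = 2.414·21/2 = 25.347000
base radius r_b = r_p·cos α = 25.347000·cos 20.929° = 23.674701
roll angle φ = 9.364° = 0.16343263 rad
x = r_b·(cos φ + φ·sin φ) = 23.674701·(0.98667459 + 0.16343263·0.16270605) = 23.988771
y = r_b·(sin φ − φ·cos φ) = 23.674701·(0.16270605 − 0.16343263·0.98667459) = 0.034357

x=23.988771 y=0.034357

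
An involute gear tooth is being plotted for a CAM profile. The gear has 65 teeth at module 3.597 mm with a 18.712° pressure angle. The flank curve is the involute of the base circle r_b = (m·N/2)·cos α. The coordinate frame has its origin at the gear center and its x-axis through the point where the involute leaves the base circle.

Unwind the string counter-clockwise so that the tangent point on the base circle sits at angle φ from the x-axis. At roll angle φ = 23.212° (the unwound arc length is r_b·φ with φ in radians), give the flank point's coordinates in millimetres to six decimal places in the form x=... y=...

x=119.440300 y=2.414033

pitch radius r_p = m·N/2 = 3.597·65/2 = 116.902500
base radius r_b = r_p·cos α = 116.902500·cos 18.712° = 110.723397
roll angle φ = 23.212° = 0.40512583 rad
x = r_b·(cos φ + φ·sin φ) = 110.723397·(0.91905281 + 0.40512583·0.39413440) = 119.440300
y = r_b·(sin φ − φ·cos φ) = 110.723397·(0.39413440 − 0.40512583·0.91905281) = 2.414033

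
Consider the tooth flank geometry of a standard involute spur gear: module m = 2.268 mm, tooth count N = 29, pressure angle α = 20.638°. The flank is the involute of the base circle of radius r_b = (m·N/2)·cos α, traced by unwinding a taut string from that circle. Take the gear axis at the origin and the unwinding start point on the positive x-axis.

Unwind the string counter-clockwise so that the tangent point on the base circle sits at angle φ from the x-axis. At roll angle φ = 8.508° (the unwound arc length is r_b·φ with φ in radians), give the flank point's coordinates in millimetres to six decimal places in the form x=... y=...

x=31.113007 y=0.033515

pitch radius r_p = m·N/2 = 2.268·29/2 = 32.886000
base radius r_b = r_p·cos α = 32.886000·cos 20.638° = 30.775573
roll angle φ = 8.508° = 0.14849261 rad
x = r_b·(cos φ + φ·sin φ) = 30.775573·(0.98899522 + 0.14849261·0.14794750) = 31.113007
y = r_b·(sin φ − φ·cos φ) = 30.775573·(0.14794750 − 0.14849261·0.98899522) = 0.033515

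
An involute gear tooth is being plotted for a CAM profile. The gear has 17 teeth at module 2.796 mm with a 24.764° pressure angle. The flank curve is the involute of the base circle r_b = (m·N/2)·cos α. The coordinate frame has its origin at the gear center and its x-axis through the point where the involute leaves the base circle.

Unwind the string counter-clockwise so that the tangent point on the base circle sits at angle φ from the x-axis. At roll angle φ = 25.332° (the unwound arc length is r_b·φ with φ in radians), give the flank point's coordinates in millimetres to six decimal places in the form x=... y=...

pitch radius r_p = m·N/2 = 2.796·17/2 = 23.766000
base radius r_b = r_p·cos α = 23.766000·cos 24.764° = 21.580499
roll angle φ = 25.332° = 0.44212681 rad
x = r_b·(cos φ + φ·sin φ) = 21.580499·(0.90384373 + 0.44212681·0.42786273) = 23.587772
y = r_b·(sin φ − φ·cos φ) = 21.580499·(0.42786273 − 0.44212681·0.90384373) = 0.609632

x=23.587772 y=0.609632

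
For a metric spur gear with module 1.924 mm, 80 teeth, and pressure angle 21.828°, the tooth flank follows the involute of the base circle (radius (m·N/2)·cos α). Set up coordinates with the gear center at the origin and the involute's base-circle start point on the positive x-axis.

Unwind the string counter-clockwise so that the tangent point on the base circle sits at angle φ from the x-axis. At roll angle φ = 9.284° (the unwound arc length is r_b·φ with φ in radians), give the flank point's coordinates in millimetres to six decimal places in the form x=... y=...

x=72.374033 y=0.101049

pitch radius r_p = m·N/2 = 1.924·80/2 = 76.960000
base radius r_b = r_p·cos α = 76.960000·cos 21.828° = 71.442294
roll angle φ = 9.284° = 0.16203637 rad
x = r_b·(cos φ + φ·sin φ) = 71.442294·(0.98690081 + 0.16203637·0.16132823) = 72.374033
y = r_b·(sin φ − φ·cos φ) = 71.442294·(0.16132823 − 0.16203637·0.98690081) = 0.101049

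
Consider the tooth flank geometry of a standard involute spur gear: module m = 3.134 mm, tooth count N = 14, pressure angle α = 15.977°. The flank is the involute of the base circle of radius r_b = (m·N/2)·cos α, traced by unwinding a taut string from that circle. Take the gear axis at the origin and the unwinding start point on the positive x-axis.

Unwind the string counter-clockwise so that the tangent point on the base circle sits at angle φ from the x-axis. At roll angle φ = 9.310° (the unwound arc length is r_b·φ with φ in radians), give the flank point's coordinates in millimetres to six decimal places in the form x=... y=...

pitch radius r_p = m·N/2 = 3.134·14/2 = 21.938000
base radius r_b = r_p·cos α = 21.938000·cos 15.977° = 21.090585
roll angle φ = 9.310° = 0.16249015 rad
x = r_b·(cos φ + φ·sin φ) = 21.090585·(0.98682750 + 0.16249015·0.16177606) = 21.367178
y = r_b·(sin φ − φ·cos φ) = 21.090585·(0.16177606 − 0.16249015·0.98682750) = 0.030082

x=21.367178 y=0.030082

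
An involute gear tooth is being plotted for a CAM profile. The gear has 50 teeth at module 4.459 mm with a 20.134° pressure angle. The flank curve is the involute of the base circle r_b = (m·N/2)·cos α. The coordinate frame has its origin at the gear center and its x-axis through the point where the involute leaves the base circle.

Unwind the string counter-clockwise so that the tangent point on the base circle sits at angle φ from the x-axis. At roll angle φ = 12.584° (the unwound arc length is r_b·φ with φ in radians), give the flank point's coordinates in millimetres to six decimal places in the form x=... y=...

x=107.156797 y=0.367843

pitch radius r_p = m·N/2 = 4.459·50/2 = 111.475000
base radius r_b = r_p·cos α = 111.475000·cos 20.134° = 104.662780
roll angle φ = 12.584° = 0.21963223 rad
x = r_b·(cos φ + φ·sin φ) = 104.662780·(0.97597764 + 0.21963223·0.21787071) = 107.156797
y = r_b·(sin φ − φ·cos φ) = 104.662780·(0.21787071 − 0.21963223·0.97597764) = 0.367843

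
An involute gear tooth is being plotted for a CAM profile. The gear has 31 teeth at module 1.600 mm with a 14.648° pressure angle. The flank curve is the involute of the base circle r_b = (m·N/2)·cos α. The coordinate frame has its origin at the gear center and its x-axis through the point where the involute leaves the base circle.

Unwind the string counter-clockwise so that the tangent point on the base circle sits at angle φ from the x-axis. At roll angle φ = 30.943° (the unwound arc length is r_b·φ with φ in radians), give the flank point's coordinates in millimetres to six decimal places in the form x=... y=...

pitch radius r_p = m·N/2 = 1.600·31/2 = 24.800000
base radius r_b = r_p·cos α = 24.800000·cos 14.648° = 23.993942
roll angle φ = 30.943° = 0.54005723 rad
x = r_b·(cos φ + φ·sin φ) = 23.993942·(0.85767926 + 0.54005723·0.51418508) = 27.241969
y = r_b·(sin φ − φ·cos φ) = 23.993942·(0.51418508 − 0.54005723·0.85767926) = 1.223432

x=27.241969 y=1.223432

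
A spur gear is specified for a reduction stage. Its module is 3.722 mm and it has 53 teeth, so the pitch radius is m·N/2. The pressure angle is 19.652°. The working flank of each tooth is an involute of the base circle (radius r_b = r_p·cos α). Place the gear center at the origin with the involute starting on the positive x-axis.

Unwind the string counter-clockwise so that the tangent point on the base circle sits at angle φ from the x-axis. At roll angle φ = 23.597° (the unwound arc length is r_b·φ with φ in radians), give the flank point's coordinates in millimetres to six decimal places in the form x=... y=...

x=100.434638 y=2.126454

pitch radius r_p = m·N/2 = 3.722·53/2 = 98.633000
base radius r_b = r_p·cos α = 98.633000·cos 19.652° = 92.887886
roll angle φ = 23.597° = 0.41184534 rad
x = r_b·(cos φ + φ·sin φ) = 92.887886·(0.91638369 + 0.41184534·0.40030105) = 100.434638
y = r_b·(sin φ − φ·cos φ) = 92.887886·(0.40030105 − 0.41184534·0.91638369) = 2.126454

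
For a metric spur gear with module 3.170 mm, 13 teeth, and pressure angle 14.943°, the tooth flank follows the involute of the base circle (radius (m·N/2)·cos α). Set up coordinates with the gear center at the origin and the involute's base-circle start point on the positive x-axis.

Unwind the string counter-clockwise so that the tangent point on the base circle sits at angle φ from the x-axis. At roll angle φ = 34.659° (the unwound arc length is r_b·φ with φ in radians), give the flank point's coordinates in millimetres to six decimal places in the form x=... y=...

pitch radius r_p = m·N/2 = 3.170·13/2 = 20.605000
base radius r_b = r_p·cos α = 20.605000·cos 14.943° = 19.908197
roll angle φ = 34.659° = 0.60491367 rad
x = r_b·(cos φ + φ·sin φ) = 19.908197·(0.82255120 + 0.60491367·0.56869106) = 23.224110
y = r_b·(sin φ − φ·cos φ) = 19.908197·(0.56869106 − 0.60491367·0.82255120) = 1.415843

x=23.224110 y=1.415843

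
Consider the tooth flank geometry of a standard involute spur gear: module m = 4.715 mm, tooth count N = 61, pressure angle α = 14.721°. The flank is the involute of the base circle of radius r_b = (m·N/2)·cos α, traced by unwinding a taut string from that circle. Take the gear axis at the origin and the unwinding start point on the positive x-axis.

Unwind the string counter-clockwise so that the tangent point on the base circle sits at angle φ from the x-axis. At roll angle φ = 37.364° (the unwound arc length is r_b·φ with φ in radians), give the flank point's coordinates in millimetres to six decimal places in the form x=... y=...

pitch radius r_p = m·N/2 = 4.715·61/2 = 143.807500
base radius r_b = r_p·cos α = 143.807500·cos 14.721° = 139.086973
roll angle φ = 37.364° = 0.65212482 rad
x = r_b·(cos φ + φ·sin φ) = 139.086973·(0.79479609 + 0.65212482·0.60687657) = 165.590742
y = r_b·(sin φ − φ·cos φ) = 139.086973·(0.60687657 − 0.65212482·0.79479609) = 12.318977

x=165.590742 y=12.318977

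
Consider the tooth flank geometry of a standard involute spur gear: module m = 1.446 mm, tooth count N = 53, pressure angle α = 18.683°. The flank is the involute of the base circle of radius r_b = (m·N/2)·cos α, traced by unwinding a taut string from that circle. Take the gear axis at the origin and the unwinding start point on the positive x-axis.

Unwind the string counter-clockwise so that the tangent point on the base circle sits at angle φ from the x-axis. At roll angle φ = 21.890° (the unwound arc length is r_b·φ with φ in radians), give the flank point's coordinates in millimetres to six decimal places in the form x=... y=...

pitch radius r_p = m·N/2 = 1.446·53/2 = 38.319000
base radius r_b = r_p·cos α = 38.319000·cos 18.683° = 36.299794
roll angle φ = 21.890° = 0.38205257 rad
x = r_b·(cos φ + φ·sin φ) = 36.299794·(0.92790134 + 0.38205257·0.37282584) = 38.853137
y = r_b·(sin φ − φ·cos φ) = 36.299794·(0.37282584 − 0.38205257·0.92790134) = 0.664967

x=38.853137 y=0.664967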